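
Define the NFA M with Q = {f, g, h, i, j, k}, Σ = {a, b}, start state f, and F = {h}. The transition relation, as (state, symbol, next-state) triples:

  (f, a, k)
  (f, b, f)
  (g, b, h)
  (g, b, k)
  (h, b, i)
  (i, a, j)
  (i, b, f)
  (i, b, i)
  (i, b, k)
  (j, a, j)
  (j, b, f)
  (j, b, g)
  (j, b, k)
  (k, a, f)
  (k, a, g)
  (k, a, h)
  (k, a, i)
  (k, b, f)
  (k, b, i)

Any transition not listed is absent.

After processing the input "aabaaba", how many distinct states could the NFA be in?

Start in {f}.
Read 'a': {f} → {k}.
Read 'a': {k} → {f, g, h, i}.
Read 'b': {f, g, h, i} → {f, h, i, k}.
Read 'a': {f, h, i, k} → {f, g, h, i, j, k}.
Read 'a': {f, g, h, i, j, k} → {f, g, h, i, j, k}.
Read 'b': {f, g, h, i, j, k} → {f, g, h, i, k}.
Read 'a': {f, g, h, i, k} → {f, g, h, i, j, k}.
That set has 6 states.

6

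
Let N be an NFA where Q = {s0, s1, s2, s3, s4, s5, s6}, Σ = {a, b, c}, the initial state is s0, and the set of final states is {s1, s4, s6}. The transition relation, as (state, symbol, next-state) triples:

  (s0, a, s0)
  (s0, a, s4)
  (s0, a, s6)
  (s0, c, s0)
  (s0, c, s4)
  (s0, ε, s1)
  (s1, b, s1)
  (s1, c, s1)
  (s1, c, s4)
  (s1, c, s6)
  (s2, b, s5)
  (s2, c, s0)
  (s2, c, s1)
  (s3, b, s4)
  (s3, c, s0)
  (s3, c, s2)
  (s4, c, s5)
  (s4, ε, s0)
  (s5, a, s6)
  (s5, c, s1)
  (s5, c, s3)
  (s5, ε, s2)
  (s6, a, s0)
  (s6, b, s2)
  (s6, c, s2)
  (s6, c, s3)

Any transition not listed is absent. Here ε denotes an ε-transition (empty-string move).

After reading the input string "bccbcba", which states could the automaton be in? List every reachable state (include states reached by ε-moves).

{s0, s1, s4, s6}

Start: ε-closure({s0}) = {s0, s1}.
Read 'b': {s0, s1} → {s1}.
Read 'c': {s1} → {s0, s1, s4, s6}.
Read 'c': {s0, s1, s4, s6} → {s0, s1, s2, s3, s4, s5, s6}.
Read 'b': {s0, s1, s2, s3, s4, s5, s6} → {s0, s1, s2, s4, s5}.
Read 'c': {s0, s1, s2, s4, s5} → {s0, s1, s2, s3, s4, s5, s6}.
Read 'b': {s0, s1, s2, s3, s4, s5, s6} → {s0, s1, s2, s4, s5}.
Read 'a': {s0, s1, s2, s4, s5} → {s0, s1, s4, s6}.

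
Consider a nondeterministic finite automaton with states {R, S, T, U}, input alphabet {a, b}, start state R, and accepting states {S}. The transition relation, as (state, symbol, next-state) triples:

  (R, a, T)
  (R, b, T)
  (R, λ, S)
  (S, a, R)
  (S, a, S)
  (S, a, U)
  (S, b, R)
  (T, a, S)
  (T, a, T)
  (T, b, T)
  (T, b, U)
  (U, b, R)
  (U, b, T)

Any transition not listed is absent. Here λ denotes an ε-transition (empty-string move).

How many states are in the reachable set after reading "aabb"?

Start: ε-closure({R}) = {R, S}.
Read 'a': {R, S} → {R, S, T, U}.
Read 'a': {R, S, T, U} → {R, S, T, U}.
Read 'b': {R, S, T, U} → {R, S, T, U}.
Read 'b': {R, S, T, U} → {R, S, T, U}.
That set has 4 states.

4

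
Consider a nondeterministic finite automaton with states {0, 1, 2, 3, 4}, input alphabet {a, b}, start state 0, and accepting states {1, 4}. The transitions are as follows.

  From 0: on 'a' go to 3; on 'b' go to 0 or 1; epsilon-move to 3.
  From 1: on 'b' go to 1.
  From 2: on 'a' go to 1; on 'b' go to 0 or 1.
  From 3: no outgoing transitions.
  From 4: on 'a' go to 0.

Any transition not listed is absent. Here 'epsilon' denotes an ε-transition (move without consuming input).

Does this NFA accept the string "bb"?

Start: ε-closure({0}) = {0, 3}.
Read 'b': {0, 3} → {0, 1, 3}.
Read 'b': {0, 1, 3} → {0, 1, 3}.
The final set {0, 1, 3} contains the accepting state 1.

Yes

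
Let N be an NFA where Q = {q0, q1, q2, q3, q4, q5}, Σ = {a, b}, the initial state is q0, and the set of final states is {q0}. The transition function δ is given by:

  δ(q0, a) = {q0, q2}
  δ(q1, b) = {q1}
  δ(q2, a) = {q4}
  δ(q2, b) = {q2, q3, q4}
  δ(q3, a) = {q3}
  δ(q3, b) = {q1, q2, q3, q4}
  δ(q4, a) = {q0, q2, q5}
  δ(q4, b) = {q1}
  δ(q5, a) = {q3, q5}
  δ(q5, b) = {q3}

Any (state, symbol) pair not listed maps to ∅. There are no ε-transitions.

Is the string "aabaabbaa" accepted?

Yes

Start in {q0}.
Read 'a': q0→{q0, q2}; now {q0, q2}.
Read 'a': q0→{q0, q2}, q2→{q4}; now {q0, q2, q4}.
Read 'b': q0→∅, q2→{q2, q3, q4}, q4→{q1}; now {q1, q2, q3, q4}.
Read 'a': q1→∅, q2→{q4}, q3→{q3}, q4→{q0, q2, q5}; now {q0, q2, q3, q4, q5}.
Read 'a': q0→{q0, q2}, q2→{q4}, q3→{q3}, q4→{q0, q2, q5}, q5→{q3, q5}; now {q0, q2, q3, q4, q5}.
Read 'b': q0→∅, q2→{q2, q3, q4}, q3→{q1, q2, q3, q4}, q4→{q1}, q5→{q3}; now {q1, q2, q3, q4}.
Read 'b': q1→{q1}, q2→{q2, q3, q4}, q3→{q1, q2, q3, q4}, q4→{q1}; now {q1, q2, q3, q4}.
Read 'a': q1→∅, q2→{q4}, q3→{q3}, q4→{q0, q2, q5}; now {q0, q2, q3, q4, q5}.
Read 'a': q0→{q0, q2}, q2→{q4}, q3→{q3}, q4→{q0, q2, q5}, q5→{q3, q5}; now {q0, q2, q3, q4, q5}.
The final set {q0, q2, q3, q4, q5} contains the accepting state q0.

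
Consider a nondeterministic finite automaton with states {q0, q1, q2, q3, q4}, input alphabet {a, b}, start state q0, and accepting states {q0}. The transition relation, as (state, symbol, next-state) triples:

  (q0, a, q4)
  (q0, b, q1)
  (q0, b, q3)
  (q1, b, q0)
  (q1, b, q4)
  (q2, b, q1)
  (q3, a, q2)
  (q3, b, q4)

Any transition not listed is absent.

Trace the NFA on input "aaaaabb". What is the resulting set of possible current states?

∅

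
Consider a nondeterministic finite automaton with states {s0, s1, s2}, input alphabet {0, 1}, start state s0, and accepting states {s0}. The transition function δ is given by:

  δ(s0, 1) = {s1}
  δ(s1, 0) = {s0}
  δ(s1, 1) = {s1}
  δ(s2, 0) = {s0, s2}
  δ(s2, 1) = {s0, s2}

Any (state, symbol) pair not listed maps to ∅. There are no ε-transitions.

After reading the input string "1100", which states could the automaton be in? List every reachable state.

∅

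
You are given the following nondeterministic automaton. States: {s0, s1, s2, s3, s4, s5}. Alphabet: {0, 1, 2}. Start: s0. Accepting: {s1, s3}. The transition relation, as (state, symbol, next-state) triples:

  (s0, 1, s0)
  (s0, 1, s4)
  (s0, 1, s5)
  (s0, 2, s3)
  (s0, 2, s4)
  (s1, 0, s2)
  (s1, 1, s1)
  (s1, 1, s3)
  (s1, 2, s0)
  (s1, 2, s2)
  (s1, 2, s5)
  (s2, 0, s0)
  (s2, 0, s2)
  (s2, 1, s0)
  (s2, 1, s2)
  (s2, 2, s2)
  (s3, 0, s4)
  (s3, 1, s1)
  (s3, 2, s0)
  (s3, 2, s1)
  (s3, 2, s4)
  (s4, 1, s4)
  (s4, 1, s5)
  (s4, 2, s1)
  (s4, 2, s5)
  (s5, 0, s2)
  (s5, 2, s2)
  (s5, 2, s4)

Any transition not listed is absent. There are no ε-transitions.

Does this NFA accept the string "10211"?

Start in {s0}.
Read '1': s0→{s0, s4, s5}; now {s0, s4, s5}.
Read '0': s0→∅, s4→∅, s5→{s2}; now {s2}.
Read '2': s2→{s2}; now {s2}.
Read '1': s2→{s0, s2}; now {s0, s2}.
Read '1': s0→{s0, s4, s5}, s2→{s0, s2}; now {s0, s2, s4, s5}.
The final set {s0, s2, s4, s5} contains no accepting state.

No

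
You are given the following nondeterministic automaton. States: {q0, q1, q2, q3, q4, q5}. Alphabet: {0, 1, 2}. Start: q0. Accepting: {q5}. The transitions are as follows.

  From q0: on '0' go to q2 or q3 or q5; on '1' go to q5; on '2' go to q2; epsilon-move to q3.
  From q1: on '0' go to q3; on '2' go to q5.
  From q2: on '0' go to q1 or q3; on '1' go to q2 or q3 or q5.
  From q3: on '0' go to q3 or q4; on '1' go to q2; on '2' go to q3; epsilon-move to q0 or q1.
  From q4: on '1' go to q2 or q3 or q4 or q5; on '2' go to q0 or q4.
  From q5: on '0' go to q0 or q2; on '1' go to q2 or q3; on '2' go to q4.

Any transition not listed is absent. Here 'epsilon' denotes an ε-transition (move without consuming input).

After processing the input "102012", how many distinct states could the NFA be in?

6

Start: ε-closure({q0}) = {q0, q1, q3}.
Read '1': q0→{q5}, q1→∅, q3→{q2}; now {q2, q5}.
Read '0': q2→{q1, q3}, q5→{q0, q2}; now {q0, q1, q2, q3}.
Read '2': q0→{q2}, q1→{q5}, q2→∅, q3→{q3}; union {q2, q3, q5}; ε-closure = {q0, q1, q2, q3, q5}.
Read '0': q0→{q2, q3, q5}, q1→{q3}, q2→{q1, q3}, q3→{q3, q4}, q5→{q0, q2}; now {q0, q1, q2, q3, q4, q5}.
Read '1': q0→{q5}, q1→∅, q2→{q2, q3, q5}, q3→{q2}, q4→{q2, q3, q4, q5}, q5→{q2, q3}; union {q2, q3, q4, q5}; ε-closure = {q0, q1, q2, q3, q4, q5}.
Read '2': q0→{q2}, q1→{q5}, q2→∅, q3→{q3}, q4→{q0, q4}, q5→{q4}; union {q0, q2, q3, q4, q5}; ε-closure = {q0, q1, q2, q3, q4, q5}.
That set has 6 states.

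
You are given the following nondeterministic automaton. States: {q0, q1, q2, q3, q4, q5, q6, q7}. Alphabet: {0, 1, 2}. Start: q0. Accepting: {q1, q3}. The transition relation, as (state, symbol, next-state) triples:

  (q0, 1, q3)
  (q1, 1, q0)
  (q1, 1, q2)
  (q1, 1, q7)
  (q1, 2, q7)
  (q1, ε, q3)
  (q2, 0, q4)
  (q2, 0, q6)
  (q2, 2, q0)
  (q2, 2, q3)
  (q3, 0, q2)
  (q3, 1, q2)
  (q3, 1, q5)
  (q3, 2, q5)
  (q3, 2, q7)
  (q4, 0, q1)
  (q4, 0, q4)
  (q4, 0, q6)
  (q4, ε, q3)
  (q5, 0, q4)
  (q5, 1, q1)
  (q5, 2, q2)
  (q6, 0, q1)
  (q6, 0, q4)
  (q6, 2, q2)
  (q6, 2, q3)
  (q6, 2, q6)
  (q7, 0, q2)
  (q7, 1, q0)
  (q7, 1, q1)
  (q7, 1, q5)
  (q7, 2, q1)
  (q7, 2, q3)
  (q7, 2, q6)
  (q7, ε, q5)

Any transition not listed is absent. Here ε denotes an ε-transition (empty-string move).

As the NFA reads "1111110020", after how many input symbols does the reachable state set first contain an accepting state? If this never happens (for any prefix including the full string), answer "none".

1

Start in {q0}.
Read '1': q0→{q3}; now {q3}.
None of the earlier sets intersect F, but {q3} does.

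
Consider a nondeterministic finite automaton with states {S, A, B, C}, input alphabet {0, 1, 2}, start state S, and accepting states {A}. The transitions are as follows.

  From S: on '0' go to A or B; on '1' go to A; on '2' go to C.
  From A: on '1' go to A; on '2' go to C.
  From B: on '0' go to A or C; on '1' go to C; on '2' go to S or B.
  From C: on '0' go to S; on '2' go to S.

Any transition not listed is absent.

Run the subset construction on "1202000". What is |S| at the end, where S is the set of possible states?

Start in {S}.
Read '1': S→{A}; now {A}.
Read '2': A→{C}; now {C}.
Read '0': C→{S}; now {S}.
Read '2': S→{C}; now {C}.
Read '0': C→{S}; now {S}.
Read '0': S→{A, B}; now {A, B}.
Read '0': A→∅, B→{A, C}; now {A, C}.
That set has 2 states.

2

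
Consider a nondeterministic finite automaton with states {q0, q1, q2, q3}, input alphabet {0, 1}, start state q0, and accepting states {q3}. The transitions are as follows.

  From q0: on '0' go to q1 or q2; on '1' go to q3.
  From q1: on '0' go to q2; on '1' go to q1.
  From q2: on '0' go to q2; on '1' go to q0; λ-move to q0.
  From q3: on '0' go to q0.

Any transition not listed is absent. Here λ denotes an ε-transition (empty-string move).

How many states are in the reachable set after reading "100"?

Start in {q0}.
Read '1': q0→{q3}; now {q3}.
Read '0': q3→{q0}; now {q0}.
Read '0': q0→{q1, q2}; union {q1, q2}; ε-closure = {q0, q1, q2}.
That set has 3 states.

3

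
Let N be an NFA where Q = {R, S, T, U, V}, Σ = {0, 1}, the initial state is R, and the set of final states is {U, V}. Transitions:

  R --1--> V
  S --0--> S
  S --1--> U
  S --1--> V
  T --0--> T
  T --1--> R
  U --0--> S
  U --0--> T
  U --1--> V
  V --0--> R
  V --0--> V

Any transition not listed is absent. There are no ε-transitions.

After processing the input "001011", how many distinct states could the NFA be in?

0

Start in {R}.
Read '0': R→∅; now ∅.
The set is empty and remains empty for the remaining 5 symbols.
That set has 0 states.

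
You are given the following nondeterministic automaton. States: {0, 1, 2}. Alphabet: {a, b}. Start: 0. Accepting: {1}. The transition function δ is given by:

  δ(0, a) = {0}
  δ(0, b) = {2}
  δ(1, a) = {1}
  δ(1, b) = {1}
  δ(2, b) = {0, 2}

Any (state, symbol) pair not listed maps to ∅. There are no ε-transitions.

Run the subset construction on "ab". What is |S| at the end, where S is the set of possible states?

1

Start in {0}.
Read 'a': 0→{0}; now {0}.
Read 'b': 0→{2}; now {2}.
That set has 1 state.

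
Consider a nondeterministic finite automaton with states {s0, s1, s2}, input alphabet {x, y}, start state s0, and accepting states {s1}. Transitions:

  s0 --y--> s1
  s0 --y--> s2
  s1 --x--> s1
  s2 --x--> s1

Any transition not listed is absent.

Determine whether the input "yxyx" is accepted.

Start in {s0}.
Read 'y': {s0} → {s1, s2}.
Read 'x': {s1, s2} → {s1}.
Read 'y': {s1} → ∅.
The set is empty and remains empty for the remaining 1 symbol.
The final set ∅ contains no accepting state.

No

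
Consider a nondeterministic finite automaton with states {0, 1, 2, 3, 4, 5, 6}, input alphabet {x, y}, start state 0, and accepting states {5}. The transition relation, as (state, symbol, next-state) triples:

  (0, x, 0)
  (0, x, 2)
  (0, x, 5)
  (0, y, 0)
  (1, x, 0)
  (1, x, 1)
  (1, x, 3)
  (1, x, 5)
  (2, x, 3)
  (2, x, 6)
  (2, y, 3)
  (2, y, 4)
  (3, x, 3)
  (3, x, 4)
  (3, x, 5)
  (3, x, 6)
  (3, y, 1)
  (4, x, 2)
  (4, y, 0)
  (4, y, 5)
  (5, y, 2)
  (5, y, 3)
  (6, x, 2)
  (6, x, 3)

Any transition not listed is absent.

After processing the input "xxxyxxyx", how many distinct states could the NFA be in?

7

Start in {0}.
Read 'x': 0→{0, 2, 5}; now {0, 2, 5}.
Read 'x': 0→{0, 2, 5}, 2→{3, 6}, 5→∅; now {0, 2, 3, 5, 6}.
Read 'x': 0→{0, 2, 5}, 2→{3, 6}, 3→{3, 4, 5, 6}, 5→∅, 6→{2, 3}; now {0, 2, 3, 4, 5, 6}.
Read 'y': 0→{0}, 2→{3, 4}, 3→{1}, 4→{0, 5}, 5→{2, 3}, 6→∅; now {0, 1, 2, 3, 4, 5}.
Read 'x': 0→{0, 2, 5}, 1→{0, 1, 3, 5}, 2→{3, 6}, 3→{3, 4, 5, 6}, 4→{2}, 5→∅; now {0, 1, 2, 3, 4, 5, 6}.
Read 'x': 0→{0, 2, 5}, 1→{0, 1, 3, 5}, 2→{3, 6}, 3→{3, 4, 5, 6}, 4→{2}, 5→∅, 6→{2, 3}; now {0, 1, 2, 3, 4, 5, 6}.
Read 'y': 0→{0}, 1→∅, 2→{3, 4}, 3→{1}, 4→{0, 5}, 5→{2, 3}, 6→∅; now {0, 1, 2, 3, 4, 5}.
Read 'x': 0→{0, 2, 5}, 1→{0, 1, 3, 5}, 2→{3, 6}, 3→{3, 4, 5, 6}, 4→{2}, 5→∅; now {0, 1, 2, 3, 4, 5, 6}.
That set has 7 states.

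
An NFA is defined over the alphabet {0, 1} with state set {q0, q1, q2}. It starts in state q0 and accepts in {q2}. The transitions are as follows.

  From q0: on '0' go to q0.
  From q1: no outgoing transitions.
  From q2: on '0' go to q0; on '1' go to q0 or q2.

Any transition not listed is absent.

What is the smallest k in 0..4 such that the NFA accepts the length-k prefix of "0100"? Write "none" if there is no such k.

none

Start in {q0}.
Read '0': {q0} → {q0}.
Read '1': {q0} → ∅.
The set is empty and remains empty for the remaining 2 symbols.
No reachable set along the way intersects F.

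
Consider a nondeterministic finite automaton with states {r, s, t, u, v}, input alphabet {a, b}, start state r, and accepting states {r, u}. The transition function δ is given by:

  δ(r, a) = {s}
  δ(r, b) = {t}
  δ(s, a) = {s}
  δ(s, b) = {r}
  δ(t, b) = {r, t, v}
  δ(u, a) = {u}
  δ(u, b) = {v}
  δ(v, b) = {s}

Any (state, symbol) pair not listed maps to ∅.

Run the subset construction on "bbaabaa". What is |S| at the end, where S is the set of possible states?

Start in {r}.
Read 'b': {r} → {t}.
Read 'b': {t} → {r, t, v}.
Read 'a': {r, t, v} → {s}.
Read 'a': {s} → {s}.
Read 'b': {s} → {r}.
Read 'a': {r} → {s}.
Read 'a': {s} → {s}.
That set has 1 state.

1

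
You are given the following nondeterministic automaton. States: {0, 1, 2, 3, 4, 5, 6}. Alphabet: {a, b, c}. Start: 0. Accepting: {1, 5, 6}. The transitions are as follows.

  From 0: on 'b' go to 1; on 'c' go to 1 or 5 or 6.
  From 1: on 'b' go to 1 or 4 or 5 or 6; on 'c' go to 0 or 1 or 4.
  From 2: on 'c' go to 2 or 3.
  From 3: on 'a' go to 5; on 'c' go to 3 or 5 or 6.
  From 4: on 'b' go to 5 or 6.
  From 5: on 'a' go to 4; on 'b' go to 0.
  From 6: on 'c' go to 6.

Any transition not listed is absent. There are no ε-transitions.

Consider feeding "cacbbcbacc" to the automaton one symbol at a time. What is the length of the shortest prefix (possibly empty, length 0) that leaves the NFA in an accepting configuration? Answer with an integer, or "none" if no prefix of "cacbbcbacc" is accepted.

1

Start in {0}.
Read 'c': 0→{1, 5, 6}; now {1, 5, 6}.
None of the earlier sets intersect F, but {1, 5, 6} does.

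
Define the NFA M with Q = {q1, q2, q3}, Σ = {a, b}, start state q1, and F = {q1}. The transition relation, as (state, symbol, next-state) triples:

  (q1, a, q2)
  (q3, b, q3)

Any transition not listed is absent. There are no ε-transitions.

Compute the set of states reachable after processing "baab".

∅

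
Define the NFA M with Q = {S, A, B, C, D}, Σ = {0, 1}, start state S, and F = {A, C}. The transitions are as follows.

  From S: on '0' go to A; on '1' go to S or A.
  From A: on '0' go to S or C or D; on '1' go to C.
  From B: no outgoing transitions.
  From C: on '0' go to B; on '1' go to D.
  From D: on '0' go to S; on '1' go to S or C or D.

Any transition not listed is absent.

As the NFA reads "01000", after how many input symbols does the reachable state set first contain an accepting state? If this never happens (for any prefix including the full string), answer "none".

Start in {S}.
Read '0': S→{A}; now {A}.
None of the earlier sets intersect F, but {A} does.

1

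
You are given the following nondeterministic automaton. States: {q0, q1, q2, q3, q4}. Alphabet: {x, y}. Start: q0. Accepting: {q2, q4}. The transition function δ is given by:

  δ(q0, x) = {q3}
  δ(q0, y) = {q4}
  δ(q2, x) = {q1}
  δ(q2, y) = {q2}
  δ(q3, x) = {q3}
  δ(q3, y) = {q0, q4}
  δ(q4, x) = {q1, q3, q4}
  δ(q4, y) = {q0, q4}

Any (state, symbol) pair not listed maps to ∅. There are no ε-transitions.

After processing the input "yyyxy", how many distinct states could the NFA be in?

2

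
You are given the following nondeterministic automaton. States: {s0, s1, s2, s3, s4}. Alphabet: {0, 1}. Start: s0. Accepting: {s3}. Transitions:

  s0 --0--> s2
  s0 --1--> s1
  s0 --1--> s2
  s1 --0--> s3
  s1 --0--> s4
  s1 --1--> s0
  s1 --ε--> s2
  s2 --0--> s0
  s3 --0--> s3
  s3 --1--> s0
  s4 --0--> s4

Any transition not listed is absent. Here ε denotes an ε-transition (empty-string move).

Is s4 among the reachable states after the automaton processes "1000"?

Yes

Start in {s0}.
Read '1': {s0} → {s1, s2}.
Read '0': {s1, s2} → {s0, s3, s4}.
Read '0': {s0, s3, s4} → {s2, s3, s4}.
Read '0': {s2, s3, s4} → {s0, s3, s4}.
State s4 is in {s0, s3, s4}.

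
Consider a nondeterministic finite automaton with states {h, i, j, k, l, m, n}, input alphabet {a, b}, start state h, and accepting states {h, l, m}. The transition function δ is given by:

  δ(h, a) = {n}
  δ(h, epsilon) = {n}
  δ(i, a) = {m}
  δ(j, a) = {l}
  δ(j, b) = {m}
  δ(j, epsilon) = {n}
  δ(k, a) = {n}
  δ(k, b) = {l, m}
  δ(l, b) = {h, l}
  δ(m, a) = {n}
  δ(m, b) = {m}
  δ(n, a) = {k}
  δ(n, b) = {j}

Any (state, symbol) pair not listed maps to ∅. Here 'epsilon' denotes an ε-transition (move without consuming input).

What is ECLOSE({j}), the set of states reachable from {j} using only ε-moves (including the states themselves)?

{j, n}

Begin with {j}.
ε-move j → n; add n.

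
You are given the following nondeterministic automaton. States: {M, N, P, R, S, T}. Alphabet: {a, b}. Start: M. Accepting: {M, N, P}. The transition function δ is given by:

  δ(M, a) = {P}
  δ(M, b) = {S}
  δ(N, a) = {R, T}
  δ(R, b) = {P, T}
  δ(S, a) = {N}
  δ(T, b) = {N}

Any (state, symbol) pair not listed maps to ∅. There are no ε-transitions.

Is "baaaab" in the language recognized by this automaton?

No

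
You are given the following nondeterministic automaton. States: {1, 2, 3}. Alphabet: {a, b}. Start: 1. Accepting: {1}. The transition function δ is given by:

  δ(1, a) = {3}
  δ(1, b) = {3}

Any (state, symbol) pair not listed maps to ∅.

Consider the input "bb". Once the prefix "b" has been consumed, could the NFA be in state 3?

Yes

Start in {1}.
Read 'b': {1} → {3}.
State 3 is in {3}.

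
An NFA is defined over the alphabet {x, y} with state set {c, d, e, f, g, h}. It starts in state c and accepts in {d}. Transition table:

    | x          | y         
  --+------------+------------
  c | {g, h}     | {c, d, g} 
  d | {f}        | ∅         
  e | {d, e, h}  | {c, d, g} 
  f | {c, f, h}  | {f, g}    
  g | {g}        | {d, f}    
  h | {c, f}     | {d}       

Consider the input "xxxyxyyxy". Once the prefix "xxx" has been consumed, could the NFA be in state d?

No

Start in {c}.
Read 'x': c→{g, h}; now {g, h}.
Read 'x': g→{g}, h→{c, f}; now {c, f, g}.
Read 'x': c→{g, h}, f→{c, f, h}, g→{g}; now {c, f, g, h}.
State d is not in {c, f, g, h}.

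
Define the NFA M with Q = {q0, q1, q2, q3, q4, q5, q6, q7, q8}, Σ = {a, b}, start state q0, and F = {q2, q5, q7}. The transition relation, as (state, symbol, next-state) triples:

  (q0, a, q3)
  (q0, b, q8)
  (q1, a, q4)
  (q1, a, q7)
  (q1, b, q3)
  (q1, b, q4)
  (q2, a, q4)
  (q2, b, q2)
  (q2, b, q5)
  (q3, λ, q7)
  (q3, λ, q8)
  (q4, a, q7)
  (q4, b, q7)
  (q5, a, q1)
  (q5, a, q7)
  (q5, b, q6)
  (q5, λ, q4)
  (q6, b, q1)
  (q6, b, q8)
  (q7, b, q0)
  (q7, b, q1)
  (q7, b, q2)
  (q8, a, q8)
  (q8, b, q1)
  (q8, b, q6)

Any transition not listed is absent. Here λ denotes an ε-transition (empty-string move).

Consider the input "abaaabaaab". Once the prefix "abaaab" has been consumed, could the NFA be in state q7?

No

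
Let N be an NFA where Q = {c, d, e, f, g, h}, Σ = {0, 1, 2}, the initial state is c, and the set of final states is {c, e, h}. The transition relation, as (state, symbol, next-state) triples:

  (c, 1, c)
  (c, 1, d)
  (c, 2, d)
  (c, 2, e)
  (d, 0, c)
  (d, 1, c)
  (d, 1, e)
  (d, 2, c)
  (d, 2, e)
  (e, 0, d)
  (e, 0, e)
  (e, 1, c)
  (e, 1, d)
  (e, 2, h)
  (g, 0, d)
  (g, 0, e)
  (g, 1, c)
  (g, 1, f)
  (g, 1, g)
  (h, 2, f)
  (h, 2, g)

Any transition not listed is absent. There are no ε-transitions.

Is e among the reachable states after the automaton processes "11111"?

Start in {c}.
Read '1': {c} → {c, d}.
Read '1': {c, d} → {c, d, e}.
Read '1': {c, d, e} → {c, d, e}.
Read '1': {c, d, e} → {c, d, e}.
Read '1': {c, d, e} → {c, d, e}.
State e is in {c, d, e}.

Yes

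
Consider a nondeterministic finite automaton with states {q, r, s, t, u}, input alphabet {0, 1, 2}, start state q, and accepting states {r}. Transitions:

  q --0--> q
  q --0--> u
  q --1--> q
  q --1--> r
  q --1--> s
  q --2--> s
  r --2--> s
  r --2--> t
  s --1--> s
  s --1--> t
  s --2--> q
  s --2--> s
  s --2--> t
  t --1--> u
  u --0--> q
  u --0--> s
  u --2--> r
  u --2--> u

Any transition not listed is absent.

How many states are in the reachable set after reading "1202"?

3

Start in {q}.
Read '1': q→{q, r, s}; now {q, r, s}.
Read '2': q→{s}, r→{s, t}, s→{q, s, t}; now {q, s, t}.
Read '0': q→{q, u}, s→∅, t→∅; now {q, u}.
Read '2': q→{s}, u→{r, u}; now {r, s, u}.
That set has 3 states.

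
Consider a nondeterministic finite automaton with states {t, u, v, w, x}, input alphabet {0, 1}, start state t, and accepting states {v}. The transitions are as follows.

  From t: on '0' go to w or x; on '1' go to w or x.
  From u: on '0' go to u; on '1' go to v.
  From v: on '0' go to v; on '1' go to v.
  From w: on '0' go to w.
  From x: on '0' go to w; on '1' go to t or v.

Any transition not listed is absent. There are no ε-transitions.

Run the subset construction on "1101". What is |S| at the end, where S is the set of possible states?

2

Start in {t}.
Read '1': {t} → {w, x}.
Read '1': {w, x} → {t, v}.
Read '0': {t, v} → {v, w, x}.
Read '1': {v, w, x} → {t, v}.
That set has 2 states.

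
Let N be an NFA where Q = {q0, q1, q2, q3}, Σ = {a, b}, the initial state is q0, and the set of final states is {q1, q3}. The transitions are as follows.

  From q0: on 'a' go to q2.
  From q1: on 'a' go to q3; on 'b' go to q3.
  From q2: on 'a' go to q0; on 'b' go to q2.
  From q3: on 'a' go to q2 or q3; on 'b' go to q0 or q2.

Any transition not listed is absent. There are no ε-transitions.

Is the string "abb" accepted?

No

Start in {q0}.
Read 'a': q0→{q2}; now {q2}.
Read 'b': q2→{q2}; now {q2}.
Read 'b': q2→{q2}; now {q2}.
The final set {q2} contains no accepting state.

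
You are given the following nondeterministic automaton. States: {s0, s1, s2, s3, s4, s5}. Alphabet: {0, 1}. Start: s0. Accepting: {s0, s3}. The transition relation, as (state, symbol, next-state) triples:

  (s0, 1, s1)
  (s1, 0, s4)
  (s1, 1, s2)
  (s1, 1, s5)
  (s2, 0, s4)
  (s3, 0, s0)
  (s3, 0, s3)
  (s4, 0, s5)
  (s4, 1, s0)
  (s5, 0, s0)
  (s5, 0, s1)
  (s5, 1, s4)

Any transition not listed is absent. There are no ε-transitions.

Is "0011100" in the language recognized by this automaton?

Start in {s0}.
Read '0': {s0} → ∅.
The set is empty and remains empty for the remaining 6 symbols.
The final set ∅ contains no accepting state.

No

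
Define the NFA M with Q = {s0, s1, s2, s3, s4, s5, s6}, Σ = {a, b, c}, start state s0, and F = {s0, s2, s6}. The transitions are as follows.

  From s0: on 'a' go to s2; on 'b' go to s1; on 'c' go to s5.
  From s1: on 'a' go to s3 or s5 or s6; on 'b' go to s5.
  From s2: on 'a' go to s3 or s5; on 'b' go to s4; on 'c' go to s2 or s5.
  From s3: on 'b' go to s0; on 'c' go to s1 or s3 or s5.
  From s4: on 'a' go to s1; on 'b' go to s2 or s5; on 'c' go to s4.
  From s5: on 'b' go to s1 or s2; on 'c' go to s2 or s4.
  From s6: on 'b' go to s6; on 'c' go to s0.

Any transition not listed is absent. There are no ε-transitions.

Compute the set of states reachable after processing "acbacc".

{s1, s2, s3, s4, s5}

Start in {s0}.
Read 'a': s0→{s2}; now {s2}.
Read 'c': s2→{s2, s5}; now {s2, s5}.
Read 'b': s2→{s4}, s5→{s1, s2}; now {s1, s2, s4}.
Read 'a': s1→{s3, s5, s6}, s2→{s3, s5}, s4→{s1}; now {s1, s3, s5, s6}.
Read 'c': s1→∅, s3→{s1, s3, s5}, s5→{s2, s4}, s6→{s0}; now {s0, s1, s2, s3, s4, s5}.
Read 'c': s0→{s5}, s1→∅, s2→{s2, s5}, s3→{s1, s3, s5}, s4→{s4}, s5→{s2, s4}; now {s1, s2, s3, s4, s5}.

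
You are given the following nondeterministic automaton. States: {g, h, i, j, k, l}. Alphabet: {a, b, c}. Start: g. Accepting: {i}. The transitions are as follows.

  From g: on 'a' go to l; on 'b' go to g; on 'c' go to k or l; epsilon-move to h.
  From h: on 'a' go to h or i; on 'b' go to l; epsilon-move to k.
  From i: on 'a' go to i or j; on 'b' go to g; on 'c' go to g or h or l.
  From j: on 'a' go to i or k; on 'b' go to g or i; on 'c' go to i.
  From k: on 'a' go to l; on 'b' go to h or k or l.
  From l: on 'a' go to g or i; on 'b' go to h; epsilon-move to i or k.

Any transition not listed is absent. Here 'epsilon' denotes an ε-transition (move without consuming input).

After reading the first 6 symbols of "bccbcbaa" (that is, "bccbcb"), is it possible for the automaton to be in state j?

Start: ε-closure({g}) = {g, h, k}.
Read 'b': {g, h, k} → {g, h, i, k, l}.
Read 'c': {g, h, i, k, l} → {g, h, i, k, l}.
Read 'c': {g, h, i, k, l} → {g, h, i, k, l}.
Read 'b': {g, h, i, k, l} → {g, h, i, k, l}.
Read 'c': {g, h, i, k, l} → {g, h, i, k, l}.
Read 'b': {g, h, i, k, l} → {g, h, i, k, l}.
State j is not in {g, h, i, k, l}.

No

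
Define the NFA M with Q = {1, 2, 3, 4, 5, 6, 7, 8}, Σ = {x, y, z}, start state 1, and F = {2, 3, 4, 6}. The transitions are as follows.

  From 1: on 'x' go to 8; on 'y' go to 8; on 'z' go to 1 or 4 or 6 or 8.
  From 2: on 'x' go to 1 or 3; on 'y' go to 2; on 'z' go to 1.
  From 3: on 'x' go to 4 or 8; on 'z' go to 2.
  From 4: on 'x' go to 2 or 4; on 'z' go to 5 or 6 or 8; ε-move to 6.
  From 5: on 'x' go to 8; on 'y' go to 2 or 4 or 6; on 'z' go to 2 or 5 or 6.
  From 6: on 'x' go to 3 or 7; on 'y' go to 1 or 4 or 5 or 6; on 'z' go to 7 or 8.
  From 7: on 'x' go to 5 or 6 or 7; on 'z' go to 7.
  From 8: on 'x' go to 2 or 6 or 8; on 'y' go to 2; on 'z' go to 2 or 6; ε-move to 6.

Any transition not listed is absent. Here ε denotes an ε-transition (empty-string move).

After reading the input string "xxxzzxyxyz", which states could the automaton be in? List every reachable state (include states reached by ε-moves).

Start in {1}.
Read 'x': {1} → {6, 8}.
Read 'x': {6, 8} → {2, 3, 6, 7, 8}.
Read 'x': {2, 3, 6, 7, 8} → {1, 2, 3, 4, 5, 6, 7, 8}.
Read 'z': {1, 2, 3, 4, 5, 6, 7, 8} → {1, 2, 4, 5, 6, 7, 8}.
Read 'z': {1, 2, 4, 5, 6, 7, 8} → {1, 2, 4, 5, 6, 7, 8}.
Read 'x': {1, 2, 4, 5, 6, 7, 8} → {1, 2, 3, 4, 5, 6, 7, 8}.
Read 'y': {1, 2, 3, 4, 5, 6, 7, 8} → {1, 2, 4, 5, 6, 8}.
Read 'x': {1, 2, 4, 5, 6, 8} → {1, 2, 3, 4, 6, 7, 8}.
Read 'y': {1, 2, 3, 4, 6, 7, 8} → {1, 2, 4, 5, 6, 8}.
Read 'z': {1, 2, 4, 5, 6, 8} → {1, 2, 4, 5, 6, 7, 8}.

{1, 2, 4, 5, 6, 7, 8}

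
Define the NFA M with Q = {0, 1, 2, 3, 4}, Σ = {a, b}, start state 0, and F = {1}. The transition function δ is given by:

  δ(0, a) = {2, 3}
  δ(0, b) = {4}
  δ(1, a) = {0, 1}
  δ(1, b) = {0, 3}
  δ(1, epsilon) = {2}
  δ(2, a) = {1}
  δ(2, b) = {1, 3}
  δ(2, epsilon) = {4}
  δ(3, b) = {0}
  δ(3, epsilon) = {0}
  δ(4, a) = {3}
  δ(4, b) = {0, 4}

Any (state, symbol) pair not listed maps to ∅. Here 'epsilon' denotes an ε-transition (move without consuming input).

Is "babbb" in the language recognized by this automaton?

No

Start in {0}.
Read 'b': {0} → {4}.
Read 'a': {4} → {0, 3}.
Read 'b': {0, 3} → {0, 4}.
Read 'b': {0, 4} → {0, 4}.
Read 'b': {0, 4} → {0, 4}.
The final set {0, 4} contains no accepting state.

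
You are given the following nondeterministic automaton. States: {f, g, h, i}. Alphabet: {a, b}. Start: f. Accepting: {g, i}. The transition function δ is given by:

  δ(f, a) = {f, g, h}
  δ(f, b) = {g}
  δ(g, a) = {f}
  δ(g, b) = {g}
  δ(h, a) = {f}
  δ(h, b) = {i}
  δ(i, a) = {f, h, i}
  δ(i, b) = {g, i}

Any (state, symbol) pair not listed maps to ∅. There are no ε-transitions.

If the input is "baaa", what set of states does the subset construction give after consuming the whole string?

Start in {f}.
Read 'b': f→{g}; now {g}.
Read 'a': g→{f}; now {f}.
Read 'a': f→{f, g, h}; now {f, g, h}.
Read 'a': f→{f, g, h}, g→{f}, h→{f}; now {f, g, h}.

{f, g, h}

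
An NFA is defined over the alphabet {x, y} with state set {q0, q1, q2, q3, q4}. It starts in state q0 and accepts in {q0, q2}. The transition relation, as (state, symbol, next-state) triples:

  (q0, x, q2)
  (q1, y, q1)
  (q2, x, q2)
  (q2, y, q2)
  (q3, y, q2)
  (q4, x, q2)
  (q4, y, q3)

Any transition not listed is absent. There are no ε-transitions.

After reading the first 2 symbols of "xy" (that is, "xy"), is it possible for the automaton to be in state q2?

Yes

Start in {q0}.
Read 'x': {q0} → {q2}.
Read 'y': {q2} → {q2}.
State q2 is in {q2}.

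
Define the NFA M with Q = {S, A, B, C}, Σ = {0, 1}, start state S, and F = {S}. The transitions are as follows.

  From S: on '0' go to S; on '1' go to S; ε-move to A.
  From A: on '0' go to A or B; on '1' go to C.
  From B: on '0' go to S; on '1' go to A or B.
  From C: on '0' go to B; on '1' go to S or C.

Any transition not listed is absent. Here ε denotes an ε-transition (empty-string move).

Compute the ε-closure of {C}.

{C}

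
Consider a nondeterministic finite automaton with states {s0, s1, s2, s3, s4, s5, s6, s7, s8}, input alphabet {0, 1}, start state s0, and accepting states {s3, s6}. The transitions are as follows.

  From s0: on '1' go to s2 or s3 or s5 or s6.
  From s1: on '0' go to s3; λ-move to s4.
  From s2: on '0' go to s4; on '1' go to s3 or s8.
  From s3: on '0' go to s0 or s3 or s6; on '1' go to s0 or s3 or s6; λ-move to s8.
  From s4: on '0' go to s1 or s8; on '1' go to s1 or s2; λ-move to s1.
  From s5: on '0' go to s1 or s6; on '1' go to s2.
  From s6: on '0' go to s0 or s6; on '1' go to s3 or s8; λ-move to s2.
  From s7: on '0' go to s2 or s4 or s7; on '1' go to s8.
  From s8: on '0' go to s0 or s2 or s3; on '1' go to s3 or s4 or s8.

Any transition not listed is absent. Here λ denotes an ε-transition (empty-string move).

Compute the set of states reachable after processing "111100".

{s0, s1, s2, s3, s4, s6, s8}

Start in {s0}.
Read '1': s0→{s2, s3, s5, s6}; union {s2, s3, s5, s6}; ε-closure = {s2, s3, s5, s6, s8}.
Read '1': s2→{s3, s8}, s3→{s0, s3, s6}, s5→{s2}, s6→{s3, s8}, s8→{s3, s4, s8}; union {s0, s2, s3, s4, s6, s8}; ε-closure = {s0, s1, s2, s3, s4, s6, s8}.
Read '1': s0→{s2, s3, s5, s6}, s1→∅, s2→{s3, s8}, s3→{s0, s3, s6}, s4→{s1, s2}, s6→{s3, s8}, s8→{s3, s4, s8}; now {s0, s1, s2, s3, s4, s5, s6, s8}.
Read '1': s0→{s2, s3, s5, s6}, s1→∅, s2→{s3, s8}, s3→{s0, s3, s6}, s4→{s1, s2}, s5→{s2}, s6→{s3, s8}, s8→{s3, s4, s8}; now {s0, s1, s2, s3, s4, s5, s6, s8}.
Read '0': s0→∅, s1→{s3}, s2→{s4}, s3→{s0, s3, s6}, s4→{s1, s8}, s5→{s1, s6}, s6→{s0, s6}, s8→{s0, s2, s3}; now {s0, s1, s2, s3, s4, s6, s8}.
Read '0': s0→∅, s1→{s3}, s2→{s4}, s3→{s0, s3, s6}, s4→{s1, s8}, s6→{s0, s6}, s8→{s0, s2, s3}; now {s0, s1, s2, s3, s4, s6, s8}.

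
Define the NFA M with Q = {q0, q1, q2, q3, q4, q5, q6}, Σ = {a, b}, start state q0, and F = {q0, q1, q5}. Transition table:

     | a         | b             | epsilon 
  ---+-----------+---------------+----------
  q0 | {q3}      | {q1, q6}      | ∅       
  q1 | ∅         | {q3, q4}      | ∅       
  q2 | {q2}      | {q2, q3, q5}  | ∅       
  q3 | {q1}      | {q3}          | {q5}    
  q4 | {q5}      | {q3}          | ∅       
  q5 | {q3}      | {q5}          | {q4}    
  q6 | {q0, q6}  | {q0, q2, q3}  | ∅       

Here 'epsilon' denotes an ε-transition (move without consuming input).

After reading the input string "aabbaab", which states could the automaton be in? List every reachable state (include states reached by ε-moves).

{q3, q4, q5}

Start in {q0}.
Read 'a': q0→{q3}; union {q3}; ε-closure = {q3, q4, q5}.
Read 'a': q3→{q1}, q4→{q5}, q5→{q3}; union {q1, q3, q5}; ε-closure = {q1, q3, q4, q5}.
Read 'b': q1→{q3, q4}, q3→{q3}, q4→{q3}, q5→{q5}; now {q3, q4, q5}.
Read 'b': q3→{q3}, q4→{q3}, q5→{q5}; union {q3, q5}; ε-closure = {q3, q4, q5}.
Read 'a': q3→{q1}, q4→{q5}, q5→{q3}; union {q1, q3, q5}; ε-closure = {q1, q3, q4, q5}.
Read 'a': q1→∅, q3→{q1}, q4→{q5}, q5→{q3}; union {q1, q3, q5}; ε-closure = {q1, q3, q4, q5}.
Read 'b': q1→{q3, q4}, q3→{q3}, q4→{q3}, q5→{q5}; now {q3, q4, q5}.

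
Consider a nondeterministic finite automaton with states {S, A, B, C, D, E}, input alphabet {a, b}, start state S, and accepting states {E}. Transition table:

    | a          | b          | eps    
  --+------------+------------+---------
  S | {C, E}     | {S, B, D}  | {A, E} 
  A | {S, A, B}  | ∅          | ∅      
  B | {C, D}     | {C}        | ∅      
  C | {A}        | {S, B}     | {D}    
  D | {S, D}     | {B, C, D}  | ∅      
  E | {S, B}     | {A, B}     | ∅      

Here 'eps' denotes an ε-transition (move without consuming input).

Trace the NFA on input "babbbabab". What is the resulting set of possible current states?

{S, A, B, C, D, E}

Start: ε-closure({S}) = {S, A, E}.
Read 'b': S→{S, B, D}, A→∅, E→{A, B}; union {S, A, B, D}; ε-closure = {S, A, B, D, E}.
Read 'a': S→{C, E}, A→{S, A, B}, B→{C, D}, D→{S, D}, E→{S, B}; now {S, A, B, C, D, E}.
Read 'b': S→{S, B, D}, A→∅, B→{C}, C→{S, B}, D→{B, C, D}, E→{A, B}; union {S, A, B, C, D}; ε-closure = {S, A, B, C, D, E}.
Read 'b': S→{S, B, D}, A→∅, B→{C}, C→{S, B}, D→{B, C, D}, E→{A, B}; union {S, A, B, C, D}; ε-closure = {S, A, B, C, D, E}.
Read 'b': S→{S, B, D}, A→∅, B→{C}, C→{S, B}, D→{B, C, D}, E→{A, B}; union {S, A, B, C, D}; ε-closure = {S, A, B, C, D, E}.
Read 'a': S→{C, E}, A→{S, A, B}, B→{C, D}, C→{A}, D→{S, D}, E→{S, B}; now {S, A, B, C, D, E}.
Read 'b': S→{S, B, D}, A→∅, B→{C}, C→{S, B}, D→{B, C, D}, E→{A, B}; union {S, A, B, C, D}; ε-closure = {S, A, B, C, D, E}.
Read 'a': S→{C, E}, A→{S, A, B}, B→{C, D}, C→{A}, D→{S, D}, E→{S, B}; now {S, A, B, C, D, E}.
Read 'b': S→{S, B, D}, A→∅, B→{C}, C→{S, B}, D→{B, C, D}, E→{A, B}; union {S, A, B, C, D}; ε-closure = {S, A, B, C, D, E}.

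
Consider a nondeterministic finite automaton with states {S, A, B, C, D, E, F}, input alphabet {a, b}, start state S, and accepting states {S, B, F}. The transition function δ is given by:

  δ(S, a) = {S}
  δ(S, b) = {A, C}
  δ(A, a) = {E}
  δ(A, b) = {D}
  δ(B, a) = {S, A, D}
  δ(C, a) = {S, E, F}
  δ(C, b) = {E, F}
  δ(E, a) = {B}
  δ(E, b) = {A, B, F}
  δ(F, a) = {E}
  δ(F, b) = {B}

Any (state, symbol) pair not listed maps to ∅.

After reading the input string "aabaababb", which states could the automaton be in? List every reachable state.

Start in {S}.
Read 'a': {S} → {S}.
Read 'a': {S} → {S}.
Read 'b': {S} → {A, C}.
Read 'a': {A, C} → {S, E, F}.
Read 'a': {S, E, F} → {S, B, E}.
Read 'b': {S, B, E} → {A, B, C, F}.
Read 'a': {A, B, C, F} → {S, A, D, E, F}.
Read 'b': {S, A, D, E, F} → {A, B, C, D, F}.
Read 'b': {A, B, C, D, F} → {B, D, E, F}.

{B, D, E, F}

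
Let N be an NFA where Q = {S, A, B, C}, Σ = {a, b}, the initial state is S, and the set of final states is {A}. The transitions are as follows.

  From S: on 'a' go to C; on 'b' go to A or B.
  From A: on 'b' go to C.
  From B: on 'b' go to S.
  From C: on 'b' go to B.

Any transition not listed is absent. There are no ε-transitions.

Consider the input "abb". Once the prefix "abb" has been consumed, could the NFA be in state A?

No

Start in {S}.
Read 'a': S→{C}; now {C}.
Read 'b': C→{B}; now {B}.
Read 'b': B→{S}; now {S}.
State A is not in {S}.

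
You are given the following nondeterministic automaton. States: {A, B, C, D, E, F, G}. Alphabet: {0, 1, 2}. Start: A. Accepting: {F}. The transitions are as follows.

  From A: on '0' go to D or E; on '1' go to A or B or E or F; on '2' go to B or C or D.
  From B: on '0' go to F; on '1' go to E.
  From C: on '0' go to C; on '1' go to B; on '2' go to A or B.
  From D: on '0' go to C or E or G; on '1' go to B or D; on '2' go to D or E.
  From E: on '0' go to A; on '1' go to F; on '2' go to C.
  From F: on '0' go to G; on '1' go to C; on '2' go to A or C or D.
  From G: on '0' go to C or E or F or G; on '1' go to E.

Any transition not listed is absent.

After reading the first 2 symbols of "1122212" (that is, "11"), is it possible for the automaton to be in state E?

Yes

Start in {A}.
Read '1': A→{A, B, E, F}; now {A, B, E, F}.
Read '1': A→{A, B, E, F}, B→{E}, E→{F}, F→{C}; now {A, B, C, E, F}.
State E is in {A, B, C, E, F}.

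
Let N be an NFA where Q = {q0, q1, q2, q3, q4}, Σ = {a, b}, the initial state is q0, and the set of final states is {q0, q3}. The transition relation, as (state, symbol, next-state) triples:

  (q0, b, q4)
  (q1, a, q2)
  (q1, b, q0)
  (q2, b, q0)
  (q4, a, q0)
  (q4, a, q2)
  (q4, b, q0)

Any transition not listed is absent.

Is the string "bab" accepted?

Yes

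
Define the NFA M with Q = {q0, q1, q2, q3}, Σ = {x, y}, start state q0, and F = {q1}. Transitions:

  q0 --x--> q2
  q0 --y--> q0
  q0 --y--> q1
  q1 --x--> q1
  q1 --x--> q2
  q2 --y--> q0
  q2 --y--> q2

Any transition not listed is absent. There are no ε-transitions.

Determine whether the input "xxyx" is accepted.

Start in {q0}.
Read 'x': {q0} → {q2}.
Read 'x': {q2} → ∅.
The set is empty and remains empty for the remaining 2 symbols.
The final set ∅ contains no accepting state.

No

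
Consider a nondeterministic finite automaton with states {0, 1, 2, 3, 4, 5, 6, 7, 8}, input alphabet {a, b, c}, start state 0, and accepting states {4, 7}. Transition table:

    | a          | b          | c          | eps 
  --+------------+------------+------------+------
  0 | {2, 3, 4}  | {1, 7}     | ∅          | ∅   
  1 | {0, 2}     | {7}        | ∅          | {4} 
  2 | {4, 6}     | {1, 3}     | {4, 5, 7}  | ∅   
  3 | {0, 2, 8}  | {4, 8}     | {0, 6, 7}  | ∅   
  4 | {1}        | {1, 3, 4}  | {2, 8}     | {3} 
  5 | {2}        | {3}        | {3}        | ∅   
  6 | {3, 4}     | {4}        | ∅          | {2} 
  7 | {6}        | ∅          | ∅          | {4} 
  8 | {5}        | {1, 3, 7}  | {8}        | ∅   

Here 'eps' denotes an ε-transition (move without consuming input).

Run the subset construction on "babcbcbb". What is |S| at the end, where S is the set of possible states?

5

Start in {0}.
Read 'b': 0→{1, 7}; union {1, 7}; ε-closure = {1, 3, 4, 7}.
Read 'a': 1→{0, 2}, 3→{0, 2, 8}, 4→{1}, 7→{6}; union {0, 1, 2, 6, 8}; ε-closure = {0, 1, 2, 3, 4, 6, 8}.
Read 'b': 0→{1, 7}, 1→{7}, 2→{1, 3}, 3→{4, 8}, 4→{1, 3, 4}, 6→{4}, 8→{1, 3, 7}; now {1, 3, 4, 7, 8}.
Read 'c': 1→∅, 3→{0, 6, 7}, 4→{2, 8}, 7→∅, 8→{8}; union {0, 2, 6, 7, 8}; ε-closure = {0, 2, 3, 4, 6, 7, 8}.
Read 'b': 0→{1, 7}, 2→{1, 3}, 3→{4, 8}, 4→{1, 3, 4}, 6→{4}, 7→∅, 8→{1, 3, 7}; now {1, 3, 4, 7, 8}.
Read 'c': 1→∅, 3→{0, 6, 7}, 4→{2, 8}, 7→∅, 8→{8}; union {0, 2, 6, 7, 8}; ε-closure = {0, 2, 3, 4, 6, 7, 8}.
Read 'b': 0→{1, 7}, 2→{1, 3}, 3→{4, 8}, 4→{1, 3, 4}, 6→{4}, 7→∅, 8→{1, 3, 7}; now {1, 3, 4, 7, 8}.
Read 'b': 1→{7}, 3→{4, 8}, 4→{1, 3, 4}, 7→∅, 8→{1, 3, 7}; now {1, 3, 4, 7, 8}.
That set has 5 states.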